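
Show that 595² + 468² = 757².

Compute a² + b² = 595² + 468² = 354025 + 219024 = 573049
Compute c² = 757² = 573049
Since 573049 = 573049, confirmed.

Yes, it is a Pythagorean triple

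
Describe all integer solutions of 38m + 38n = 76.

Step 1: Compute gcd(38, 38) = 38.
Since 38 divides 76, solutions exist.

Step 2: Find a particular solution using extended Euclidean algorithm.
We get m₀ = 0, n₀ = 2.
Check: 38*0 + 38*2 = 76 = 76 ✓

Step 3: Write the general solution.
m = 0 + (38/38)t = 0 + 1t
n = 2 - (38/38)t = 2 - 1t
for any integer t.

m = 0 + 1t, n = 2 - 1t for integer t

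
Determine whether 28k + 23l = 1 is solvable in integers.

Step 1: Compute gcd(28, 23).
gcd(28, 23) = 1

Step 2: Check divisibility.
Does 1 divide 1? 1 = 1 x 1, so yes.

By the theorem on linear Diophantine equations, 28k + 23l = 1 has integer solutions if and only if gcd(28, 23) divides 1. Since 1 | 1, solutions exist.

Yes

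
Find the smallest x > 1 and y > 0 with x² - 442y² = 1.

We seek the smallest positive integers (x, y) with x² - 442y² = 1, i.e., x² = 442y² + 1.
Try successive y values:
y = 1: x² = 442·1² + 1 = 443, not a perfect square
y = 2: x² = 442·2² + 1 = 1769, not a perfect square
y = 3: x² = 442·3² + 1 = 3979, not a perfect square
... continuing the search (or via continued fractions) ...
y = 42: x² = 442·42² + 1 = 779689, x = 883 ✓

Verify: 883² - 442·42² = 779689 - 779688 = 1 ✓

x = 883, y = 42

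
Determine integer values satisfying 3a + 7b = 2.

Step 1: Check solvability.
gcd(3, 7) = 1
Since 1 divides 2, solutions exist.

Step 2: Apply extended Euclidean algorithm to find gcd.
We find integers such that 3*x0 + 7*y0 = 1

Step 3: Scale the particular solution.
Multiply by 2/1 = 2:
a = -4, b = 2

Step 4: Verify.
3*(-4) + 7*(2) = 2 = 2 ✓

a = -4, b = 2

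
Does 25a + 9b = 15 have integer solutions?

Step 1: Compute gcd(25, 9).
gcd(25, 9) = 1

Step 2: Check divisibility.
Does 1 divide 15? 15 = 1 x 15, so yes.

By the theorem on linear Diophantine equations, 25a + 9b = 15 has integer solutions if and only if gcd(25, 9) divides 15. Since 1 | 15, solutions exist.

Yes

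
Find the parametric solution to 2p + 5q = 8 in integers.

Step 1: Compute gcd(2, 5) = 1.
Since 1 divides 8, solutions exist.

Step 2: Find a particular solution using extended Euclidean algorithm.
We get p₀ = -16, q₀ = 8.
Check: 2*-16 + 5*8 = 8 = 8 ✓

Step 3: Write the general solution.
p = -16 + (5/1)t = -16 + 5t
q = 8 - (2/1)t = 8 - 2t
for any integer t.

p = -16 + 5t, q = 8 - 2t for integer t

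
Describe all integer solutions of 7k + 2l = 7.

Step 1: Compute gcd(7, 2) = 1.
Since 1 divides 7, solutions exist.

Step 2: Find a particular solution using extended Euclidean algorithm.
We get k₀ = 7, l₀ = -21.
Check: 7*7 + 2*-21 = 7 = 7 ✓

Step 3: Write the general solution.
k = 7 + (2/1)t = 7 + 2t
l = -21 - (7/1)t = -21 - 7t
for any integer t.

k = 7 + 2t, l = -21 - 7t for integer t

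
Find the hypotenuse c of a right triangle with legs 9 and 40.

c² = a² + b² = 9² + 40² = 81 + 1600 = 1681
c = sqrt(1681) = 41

41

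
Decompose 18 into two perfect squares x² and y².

We need to find integers x, y > 0 such that x² + y² = 18.
Trying x = 3: y² = 18 - 3² = 18 - 9 = 9
y = 3
Check: 3² + 3² = 9 + 9 = 18 ✓

18 = 3² + 3²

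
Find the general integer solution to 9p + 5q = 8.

Step 1: Compute gcd(9, 5) = 1.
Since 1 divides 8, solutions exist.

Step 2: Find a particular solution using extended Euclidean algorithm.
We get p₀ = -8, q₀ = 16.
Check: 9*-8 + 5*16 = 8 = 8 ✓

Step 3: Write the general solution.
p = -8 + (5/1)t = -8 + 5t
q = 16 - (9/1)t = 16 - 9t
for any integer t.

p = -8 + 5t, q = 16 - 9t for integer t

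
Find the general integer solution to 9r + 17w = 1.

Step 1: Compute gcd(9, 17) = 1.
Since 1 divides 1, solutions exist.

Step 2: Find a particular solution using extended Euclidean algorithm.
We get r₀ = 2, w₀ = -1.
Check: 9*2 + 17*-1 = 1 = 1 ✓

Step 3: Write the general solution.
r = 2 + (17/1)t = 2 + 17t
w = -1 - (9/1)t = -1 - 9t
for any integer t.

r = 2 + 17t, w = -1 - 9t for integer t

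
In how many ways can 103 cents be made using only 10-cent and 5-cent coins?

We need non-negative integers (x, y) with 10x + 5y = 103.
For each x from 0 to 10, check if (103 - 10x) is a non-negative multiple of 5.
Solutions (x, y): none
Count: 0

0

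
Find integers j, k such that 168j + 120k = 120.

Step 1: Check solvability.
gcd(168, 120) = 24
Since 24 divides 120, solutions exist.

Step 2: Apply extended Euclidean algorithm to find gcd.
We find integers such that 168*x0 + 120*y0 = 24

Step 3: Scale the particular solution.
Multiply by 120/24 = 5:
j = -10, k = 15

Step 4: Verify.
168*(-10) + 120*(15) = 120 = 120 ✓

j = -10, k = 15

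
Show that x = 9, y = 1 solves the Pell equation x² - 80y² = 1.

Compute x² = 9² = 81
Compute 80y² = 80·1² = 80·1 = 80
x² - 80y² = 81 - 80 = 1
Since this equals 1, (9, 1) is a solution.

Yes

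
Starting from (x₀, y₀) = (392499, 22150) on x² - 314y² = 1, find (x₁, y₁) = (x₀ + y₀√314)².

Solutions to x² - Dy² = 1 are generated by powers of (x₀ + y₀√D).
The next solution satisfies x₁ + y₁√314 = (x₀ + y₀√314)², giving:
x₁ = x₀² + 314y₀² = 392499² + 314·22150² = 154055465001 + 154055465000 = 308110930001
y₁ = 2x₀y₀ = 2·392499·22150 = 17387705700

Verify: 308110930001² - 314·17387705700² = 94932345186081121860001 - 94932345186081121860000 = 1 ✓

x = 308110930001, y = 17387705700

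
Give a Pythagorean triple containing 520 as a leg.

We need the other leg and hypotenuse such that 520² + x² = c².
Take x = 231, c = 569: 520² + 231² = 270400 + 53361 = 323761 = 569² ✓
Triple: (231, 520, 569)

(231, 520, 569)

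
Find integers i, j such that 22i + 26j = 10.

Step 1: Check solvability.
gcd(22, 26) = 2
Since 2 divides 10, solutions exist.

Step 2: Apply extended Euclidean algorithm to find gcd.
We find integers such that 22*x0 + 26*y0 = 2

Step 3: Scale the particular solution.
Multiply by 10/2 = 5:
i = 30, j = -25

Step 4: Verify.
22*(30) + 26*(-25) = 10 = 10 ✓

i = 30, j = -25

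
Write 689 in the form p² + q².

We need to find integers p, q > 0 such that p² + q² = 689.
Trying p = 8: q² = 689 - 8² = 689 - 64 = 625
q = 25
Check: 8² + 25² = 64 + 625 = 689 ✓

689 = 8² + 25²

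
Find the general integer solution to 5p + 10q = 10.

Step 1: Compute gcd(5, 10) = 5.
Since 5 divides 10, solutions exist.

Step 2: Find a particular solution using extended Euclidean algorithm.
We get p₀ = 2, q₀ = 0.
Check: 5*2 + 10*0 = 10 = 10 ✓

Step 3: Write the general solution.
p = 2 + (10/5)t = 2 + 2t
q = 0 - (5/5)t = 0 - 1t
for any integer t.

p = 2 + 2t, q = 0 - 1t for integer t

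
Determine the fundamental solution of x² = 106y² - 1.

We need x² = 106y² - 1. Try successive y:
y = 1: x² = 106·1² - 1 = 105, not a perfect square
y = 2: x² = 106·2² - 1 = 423, not a perfect square
y = 3: x² = 106·3² - 1 = 953, not a perfect square
...
y = 389: x² = 106·389² - 1 = 16040025 = 4005² ✓
Check: 4005² - 106·389² = 16040025 - 16040026 = -1 ✓

x = 4005, y = 389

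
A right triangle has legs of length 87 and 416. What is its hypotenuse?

c² = a² + b² = 87² + 416² = 7569 + 173056 = 180625
c = 425

425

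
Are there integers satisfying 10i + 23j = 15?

Step 1: Compute gcd(10, 23).
gcd(10, 23) = 1

Step 2: Check divisibility.
Does 1 divide 15? 15 = 1 x 15, so yes.

By the theorem on linear Diophantine equations, 10i + 23j = 15 has integer solutions if and only if gcd(10, 23) divides 15. Since 1 | 15, solutions exist.

Yes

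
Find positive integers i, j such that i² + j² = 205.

Search for i with 205 - i² a perfect square.
i = 3: 205 - 3² = 205 - 9 = 196 = 14² ✓
So i = 3, j = 14.

i = 3, j = 14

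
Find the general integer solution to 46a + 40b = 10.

Step 1: Compute gcd(46, 40) = 2.
Since 2 divides 10, solutions exist.

Step 2: Find a particular solution using extended Euclidean algorithm.
We get a₀ = 35, b₀ = -40.
Check: 46*35 + 40*-40 = 10 = 10 ✓

Step 3: Write the general solution.
a = 35 + (40/2)t = 35 + 20t
b = -40 - (46/2)t = -40 - 23t
for any integer t.

a = 35 + 20t, b = -40 - 23t for integer t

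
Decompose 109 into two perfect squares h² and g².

We need to find integers h, g > 0 such that h² + g² = 109.
Trying h = 3: g² = 109 - 3² = 109 - 9 = 100
g = 10
Check: 3² + 10² = 9 + 100 = 109 ✓

109 = 3² + 10²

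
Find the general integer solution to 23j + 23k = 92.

Step 1: Compute gcd(23, 23) = 23.
Since 23 divides 92, solutions exist.

Step 2: Find a particular solution using extended Euclidean algorithm.
We get j₀ = 0, k₀ = 4.
Check: 23*0 + 23*4 = 92 = 92 ✓

Step 3: Write the general solution.
j = 0 + (23/23)t = 0 + 1t
k = 4 - (23/23)t = 4 - 1t
for any integer t.

j = 0 + 1t, k = 4 - 1t for integer t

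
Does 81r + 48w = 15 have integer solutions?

Step 1: Compute gcd(81, 48).
gcd(81, 48) = 3

Step 2: Check divisibility.
Does 3 divide 15? 15 = 3 x 5, so yes.

By the theorem on linear Diophantine equations, 81r + 48w = 15 has integer solutions if and only if gcd(81, 48) divides 15. Since 3 | 15, solutions exist.

Yes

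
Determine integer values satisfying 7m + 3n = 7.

Step 1: Check solvability.
gcd(7, 3) = 1
Since 1 divides 7, solutions exist.

Step 2: Apply extended Euclidean algorithm to find gcd.
We find integers such that 7*x0 + 3*y0 = 1

Step 3: Scale the particular solution.
Multiply by 7/1 = 7:
m = 7, n = -14

Step 4: Verify.
7*(7) + 3*(-14) = 7 = 7 ✓

m = 7, n = -14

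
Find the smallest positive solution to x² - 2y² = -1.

We need x² = 2y² - 1. Try successive y:
y = 1: x² = 2·1² - 1 = 1 = 1² ✓
Check: 1² - 2·1² = 1 - 2 = -1 ✓

x = 1, y = 1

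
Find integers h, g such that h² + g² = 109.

We need to find integers h, g > 0 such that h² + g² = 109.
Trying h = 3: g² = 109 - 3² = 109 - 9 = 100
g = 10
Check: 3² + 10² = 9 + 100 = 109 ✓

109 = 3² + 10²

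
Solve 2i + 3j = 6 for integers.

Step 1: Check solvability.
gcd(2, 3) = 1
Since 1 divides 6, solutions exist.

Step 2: Apply extended Euclidean algorithm to find gcd.
We find integers such that 2*x0 + 3*y0 = 1

Step 3: Scale the particular solution.
Multiply by 6/1 = 6:
i = -6, j = 6

Step 4: Verify.
2*(-6) + 3*(6) = 6 = 6 ✓

i = -6, j = 6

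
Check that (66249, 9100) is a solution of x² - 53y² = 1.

Compute x² = 66249² = 4388930001
Compute 53y² = 53·9100² = 53·82810000 = 4388930000
x² - 53y² = 4388930001 - 4388930000 = 1
Since this equals 1, (66249, 9100) is a solution.

Yes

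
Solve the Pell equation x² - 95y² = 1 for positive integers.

We seek the smallest positive integers (x, y) with x² - 95y² = 1, i.e., x² = 95y² + 1.
Try successive y values:
y = 1: x² = 95·1² + 1 = 96, not a perfect square
y = 2: x² = 95·2² + 1 = 381, not a perfect square
y = 3: x² = 95·3² + 1 = 856, not a perfect square
... continuing the search (or via continued fractions) ...
y = 4: x² = 95·4² + 1 = 1521, x = 39 ✓

Verify: 39² - 95·4² = 1521 - 1520 = 1 ✓

x = 39, y = 4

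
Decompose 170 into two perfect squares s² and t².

We need to find integers s, t > 0 such that s² + t² = 170.
Trying s = 1: t² = 170 - 1² = 170 - 1 = 169
t = 13
Check: 1² + 13² = 1 + 169 = 170 ✓

170 = 1² + 13²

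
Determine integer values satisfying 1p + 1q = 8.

Step 1: Check solvability.
gcd(1, 1) = 1
Since 1 divides 8, solutions exist.

Step 2: Apply extended Euclidean algorithm to find gcd.
We find integers such that 1*x0 + 1*y0 = 1

Step 3: Scale the particular solution.
Multiply by 8/1 = 8:
p = 0, q = 8

Step 4: Verify.
1*(0) + 1*(8) = 8 = 8 ✓

p = 0, q = 8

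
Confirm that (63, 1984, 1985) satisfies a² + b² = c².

Compute a² + b² = 63² + 1984² = 3969 + 3936256 = 3940225
Compute c² = 1985² = 3940225
Since 3940225 = 3940225, confirmed.

Yes, it is a Pythagorean triple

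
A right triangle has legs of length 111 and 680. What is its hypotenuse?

c² = a² + b² = 111² + 680² = 12321 + 462400 = 474721
c = 689

689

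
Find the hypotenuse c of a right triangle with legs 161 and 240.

c² = a² + b² = 161² + 240² = 25921 + 57600 = 83521
c = sqrt(83521) = 289

289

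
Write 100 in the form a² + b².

We need to find integers a, b > 0 such that a² + b² = 100.
Trying a = 6: b² = 100 - 6² = 100 - 36 = 64
b = 8
Check: 6² + 8² = 36 + 64 = 100 ✓

100 = 6² + 8²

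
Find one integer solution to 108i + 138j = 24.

Step 1: Check solvability.
gcd(108, 138) = 6
Since 6 divides 24, solutions exist.

Step 2: Apply extended Euclidean algorithm to find gcd.
We find integers such that 108*x0 + 138*y0 = 6

Step 3: Scale the particular solution.
Multiply by 24/6 = 4:
i = 36, j = -28

Step 4: Verify.
108*(36) + 138*(-28) = 24 = 24 ✓

i = 36, j = -28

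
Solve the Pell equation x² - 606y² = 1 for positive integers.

We seek the smallest positive integers (x, y) with x² - 606y² = 1, i.e., x² = 606y² + 1.
Try successive y values:
y = 1: x² = 606·1² + 1 = 607, not a perfect square
y = 2: x² = 606·2² + 1 = 2425, not a perfect square
y = 3: x² = 606·3² + 1 = 5455, not a perfect square
... continuing the search (or via continued fractions) ...
y = 1713750: x² = 606·1713750² + 1 = 1779785071875001, x = 42187499 ✓

Verify: 42187499² - 606·1713750² = 1779785071875001 - 1779785071875000 = 1 ✓

x = 42187499, y = 1713750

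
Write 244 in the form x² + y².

We need to find integers x, y > 0 such that x² + y² = 244.
Trying x = 10: y² = 244 - 10² = 244 - 100 = 144
y = 12
Check: 10² + 12² = 100 + 144 = 244 ✓

244 = 10² + 12²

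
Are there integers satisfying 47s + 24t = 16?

Step 1: Compute gcd(47, 24).
gcd(47, 24) = 1

Step 2: Check divisibility.
Does 1 divide 16? 16 = 1 x 16, so yes.

By the theorem on linear Diophantine equations, 47s + 24t = 16 has integer solutions if and only if gcd(47, 24) divides 16. Since 1 | 16, solutions exist.

Yes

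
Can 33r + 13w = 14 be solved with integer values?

Step 1: Compute gcd(33, 13).
gcd(33, 13) = 1

Step 2: Check divisibility.
Does 1 divide 14? 14 = 1 x 14, so yes.

By the theorem on linear Diophantine equations, 33r + 13w = 14 has integer solutions if and only if gcd(33, 13) divides 14. Since 1 | 14, solutions exist.

Yes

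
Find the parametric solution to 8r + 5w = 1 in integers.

Step 1: Compute gcd(8, 5) = 1.
Since 1 divides 1, solutions exist.

Step 2: Find a particular solution using extended Euclidean algorithm.
We get r₀ = 2, w₀ = -3.
Check: 8*2 + 5*-3 = 1 = 1 ✓

Step 3: Write the general solution.
r = 2 + (5/1)t = 2 + 5t
w = -3 - (8/1)t = -3 - 8t
for any integer t.

r = 2 + 5t, w = -3 - 8t for integer t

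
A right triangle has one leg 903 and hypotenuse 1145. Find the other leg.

b² = c² - a² = 1311025 - 815409 = 495616
b = 704

704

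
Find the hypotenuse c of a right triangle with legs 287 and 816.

c² = a² + b² = 287² + 816² = 82369 + 665856 = 748225
c = sqrt(748225) = 865

865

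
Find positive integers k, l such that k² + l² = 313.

Search for k with 313 - k² a perfect square.
k = 12: 313 - 12² = 313 - 144 = 169 = 13² ✓
So k = 12, l = 13.

k = 12, l = 13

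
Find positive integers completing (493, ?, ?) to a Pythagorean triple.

We need the other leg and hypotenuse such that 493² + x² = c².
Take x = 276, c = 565: 493² + 276² = 243049 + 76176 = 319225 = 565² ✓
Triple: (493, 276, 565)

(493, 276, 565)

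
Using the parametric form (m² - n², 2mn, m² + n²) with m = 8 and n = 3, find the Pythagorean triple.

a = m² - n² = 64 - 9 = 55
b = 2mn = 2·8·3 = 48
c = m² + n² = 64 + 9 = 73
Verify: 55² + 48² = 3025 + 2304 = 5329 = 73² ✓

(55, 48, 73)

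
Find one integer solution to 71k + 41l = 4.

Step 1: Check solvability.
gcd(71, 41) = 1
Since 1 divides 4, solutions exist.

Step 2: Apply extended Euclidean algorithm to find gcd.
We find integers such that 71*x0 + 41*y0 = 1

Step 3: Scale the particular solution.
Multiply by 4/1 = 4:
k = -60, l = 104

Step 4: Verify.
71*(-60) + 41*(104) = 4 = 4 ✓

k = -60, l = 104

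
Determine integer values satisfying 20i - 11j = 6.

Step 1: Check solvability.
gcd(20, 11) = 1
Since 1 divides 6, solutions exist.

Step 2: Apply extended Euclidean algorithm to find gcd.
We find integers such that 20*x0 + 11*y0 = 1

Step 3: Scale the particular solution.
Multiply by 6/1 = 6:
i = 30, j = 54

Step 4: Verify.
20*(30) - 11*(54) = 6 = 6 ✓

i = 30, j = 54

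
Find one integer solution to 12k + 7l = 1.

Step 1: Check solvability.
gcd(12, 7) = 1
Since 1 divides 1, solutions exist.

Step 2: Apply extended Euclidean algorithm to find gcd.
We find integers such that 12*x0 + 7*y0 = 1

Step 3: Scale the particular solution.
Multiply by 1/1 = 1:
k = 3, l = -5

Step 4: Verify.
12*(3) + 7*(-5) = 1 = 1 ✓

k = 3, l = -5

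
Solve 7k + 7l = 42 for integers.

Step 1: Check solvability.
gcd(7, 7) = 7
Since 7 divides 42, solutions exist.

Step 2: Apply extended Euclidean algorithm to find gcd.
We find integers such that 7*x0 + 7*y0 = 7

Step 3: Scale the particular solution.
Multiply by 42/7 = 6:
k = 0, l = 6

Step 4: Verify.
7*(0) + 7*(6) = 42 = 42 ✓

k = 0, l = 6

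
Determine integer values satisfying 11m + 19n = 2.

Step 1: Check solvability.
gcd(11, 19) = 1
Since 1 divides 2, solutions exist.

Step 2: Apply extended Euclidean algorithm to find gcd.
We find integers such that 11*x0 + 19*y0 = 1

Step 3: Scale the particular solution.
Multiply by 2/1 = 2:
m = 14, n = -8

Step 4: Verify.
11*(14) + 19*(-8) = 2 = 2 ✓

m = 14, n = -8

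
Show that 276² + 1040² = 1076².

Compute a² + b²:
276² + 1040² = 76176 + 1081600 = 1157776
Compute c²:
1076² = 1157776
Since 1157776 = 1157776, it is a Pythagorean triple.

Yes, it is a Pythagorean triple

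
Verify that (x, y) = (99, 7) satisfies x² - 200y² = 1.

Compute x² = 99² = 9801
Compute 200y² = 200·7² = 200·49 = 9800
x² - 200y² = 9801 - 9800 = 1
Since this equals 1, (99, 7) is a solution.

Yes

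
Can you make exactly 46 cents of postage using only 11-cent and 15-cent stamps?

We need non-negative x, y with 11x + 15y = 46.
gcd(11, 15) = 1 divides 46, so integer solutions exist, but checking x = 0..4 shows none with y ≥ 0.
So 46 cannot be made with non-negative stamp counts.

No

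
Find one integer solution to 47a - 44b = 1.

Step 1: Check solvability.
gcd(47, 44) = 1
Since 1 divides 1, solutions exist.

Step 2: Apply extended Euclidean algorithm to find gcd.
We find integers such that 47*x0 + 44*y0 = 1

Step 3: Scale the particular solution.
Multiply by 1/1 = 1:
a = 15, b = 16

Step 4: Verify.
47*(15) - 44*(16) = 1 = 1 ✓

a = 15, b = 16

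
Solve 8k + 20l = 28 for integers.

Step 1: Check solvability.
gcd(8, 20) = 4
Since 4 divides 28, solutions exist.

Step 2: Apply extended Euclidean algorithm to find gcd.
We find integers such that 8*x0 + 20*y0 = 4

Step 3: Scale the particular solution.
Multiply by 28/4 = 7:
k = -14, l = 7

Step 4: Verify.
8*(-14) + 20*(7) = 28 = 28 ✓

k = -14, l = 7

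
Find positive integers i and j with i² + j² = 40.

We need to find integers i, j > 0 such that i² + j² = 40.
Trying i = 2: j² = 40 - 2² = 40 - 4 = 36
j = 6
Check: 2² + 6² = 4 + 36 = 40 ✓

40 = 2² + 6²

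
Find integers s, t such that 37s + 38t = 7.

Step 1: Check solvability.
gcd(37, 38) = 1
Since 1 divides 7, solutions exist.

Step 2: Apply extended Euclidean algorithm to find gcd.
We find integers such that 37*x0 + 38*y0 = 1

Step 3: Scale the particular solution.
Multiply by 7/1 = 7:
s = -7, t = 7

Step 4: Verify.
37*(-7) + 38*(7) = 7 = 7 ✓

s = -7, t = 7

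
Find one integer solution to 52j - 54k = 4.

Step 1: Check solvability.
gcd(52, 54) = 2
Since 2 divides 4, solutions exist.

Step 2: Apply extended Euclidean algorithm to find gcd.
We find integers such that 52*x0 + 54*y0 = 2

Step 3: Scale the particular solution.
Multiply by 4/2 = 2:
j = -2, k = -2

Step 4: Verify.
52*(-2) - 54*(-2) = 4 = 4 ✓

j = -2, k = -2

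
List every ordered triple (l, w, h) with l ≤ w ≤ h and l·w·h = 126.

Iterate l from 1 to ⌊126^(1/3)⌋. For each l dividing 126, iterate w ≥ l with w dividing 126/l, and set h = 126/(l·w).
Triples found (10): (1×1×126), (1×2×63), (1×3×42), (1×6×21), (1×7×18), (1×9×14), (2×3×21), (2×7×9), (3×3×14), (3×6×7)

(1×1×126), (1×2×63), (1×3×42), (1×6×21), (1×7×18), (1×9×14), (2×3×21), (2×7×9), (3×3×14), (3×6×7)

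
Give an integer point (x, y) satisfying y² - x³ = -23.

Try small integer x values and check whether x³ - 23 is a perfect square.
x = 3: x³ - 23 = 3³ - 23 = 27 - 23 = 4
Is 4 a perfect square? 2² = 4 ✓
So (x, y) = (3, -2) is a solution.

x = 3, y = -2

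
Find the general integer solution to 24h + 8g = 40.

Step 1: Compute gcd(24, 8) = 8.
Since 8 divides 40, solutions exist.

Step 2: Find a particular solution using extended Euclidean algorithm.
We get h₀ = 0, g₀ = 5.
Check: 24*0 + 8*5 = 40 = 40 ✓

Step 3: Write the general solution.
h = 0 + (8/8)t = 0 + 1t
g = 5 - (24/8)t = 5 - 3t
for any integer t.

h = 0 + 1t, g = 5 - 3t for integer t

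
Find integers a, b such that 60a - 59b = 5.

Step 1: Check solvability.
gcd(60, 59) = 1
Since 1 divides 5, solutions exist.

Step 2: Apply extended Euclidean algorithm to find gcd.
We find integers such that 60*x0 + 59*y0 = 1

Step 3: Scale the particular solution.
Multiply by 5/1 = 5:
a = 5, b = 5

Step 4: Verify.
60*(5) - 59*(5) = 5 = 5 ✓

a = 5, b = 5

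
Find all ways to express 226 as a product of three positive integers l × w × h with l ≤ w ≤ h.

Iterate l from 1 to ⌊226^(1/3)⌋. For each l dividing 226, iterate w ≥ l with w dividing 226/l, and set h = 226/(l·w).
Triples found (2): (1×1×226), (1×2×113)

(1×1×226), (1×2×113)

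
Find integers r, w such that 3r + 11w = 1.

Step 1: Check solvability.
gcd(3, 11) = 1
Since 1 divides 1, solutions exist.

Step 2: Apply extended Euclidean algorithm to find gcd.
We find integers such that 3*x0 + 11*y0 = 1

Step 3: Scale the particular solution.
Multiply by 1/1 = 1:
r = 4, w = -1

Step 4: Verify.
3*(4) + 11*(-1) = 1 = 1 ✓

r = 4, w = -1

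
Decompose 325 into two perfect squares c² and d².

We need to find integers c, d > 0 such that c² + d² = 325.
Trying c = 1: d² = 325 - 1² = 325 - 1 = 324
d = 18
Check: 1² + 18² = 1 + 324 = 325 ✓

325 = 1² + 18²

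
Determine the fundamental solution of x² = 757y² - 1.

We need x² = 757y² - 1. Try successive y:
y = 1: x² = 757·1² - 1 = 756, not a perfect square
y = 2: x² = 757·2² - 1 = 3027, not a perfect square
y = 3: x² = 757·3² - 1 = 6812, not a perfect square
...
y = 49769: x² = 757·49769² - 1 = 1875053694276 = 1369326² ✓
Check: 1369326² - 757·49769² = 1875053694276 - 1875053694277 = -1 ✓

x = 1369326, y = 49769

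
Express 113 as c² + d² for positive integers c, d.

We need to find integers c, d > 0 such that c² + d² = 113.
Trying c = 7: d² = 113 - 7² = 113 - 49 = 64
d = 8
Check: 7² + 8² = 49 + 64 = 113 ✓

113 = 7² + 8²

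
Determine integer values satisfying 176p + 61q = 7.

Step 1: Check solvability.
gcd(176, 61) = 1
Since 1 divides 7, solutions exist.

Step 2: Apply extended Euclidean algorithm to find gcd.
We find integers such that 176*x0 + 61*y0 = 1

Step 3: Scale the particular solution.
Multiply by 7/1 = 7:
p = 182, q = -525

Step 4: Verify.
176*(182) + 61*(-525) = 7 = 7 ✓

p = 182, q = -525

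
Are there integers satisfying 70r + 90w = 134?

Step 1: Compute gcd(70, 90).
gcd(70, 90) = 10

Step 2: Check divisibility.
Does 10 divide 134? 134 = 10 x 13 + 4, so no.

By the theorem on linear Diophantine equations, 70r + 90w = 134 has integer solutions if and only if gcd(70, 90) divides 134. Since 10 does not divide 134, no solutions exist.

No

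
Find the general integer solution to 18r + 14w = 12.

Step 1: Compute gcd(18, 14) = 2.
Since 2 divides 12, solutions exist.

Step 2: Find a particular solution using extended Euclidean algorithm.
We get r₀ = -18, w₀ = 24.
Check: 18*-18 + 14*24 = 12 = 12 ✓

Step 3: Write the general solution.
r = -18 + (14/2)t = -18 + 7t
w = 24 - (18/2)t = 24 - 9t
for any integer t.

r = -18 + 7t, w = 24 - 9t for integer t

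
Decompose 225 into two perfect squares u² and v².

We need to find integers u, v > 0 such that u² + v² = 225.
Trying u = 9: v² = 225 - 9² = 225 - 81 = 144
v = 12
Check: 9² + 12² = 81 + 144 = 225 ✓

225 = 9² + 12²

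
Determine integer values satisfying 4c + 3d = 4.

Step 1: Check solvability.
gcd(4, 3) = 1
Since 1 divides 4, solutions exist.

Step 2: Apply extended Euclidean algorithm to find gcd.
We find integers such that 4*x0 + 3*y0 = 1

Step 3: Scale the particular solution.
Multiply by 4/1 = 4:
c = 4, d = -4

Step 4: Verify.
4*(4) + 3*(-4) = 4 = 4 ✓

c = 4, d = -4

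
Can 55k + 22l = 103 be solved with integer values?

Step 1: Compute gcd(55, 22).
gcd(55, 22) = 11

Step 2: Check divisibility.
Does 11 divide 103? 103 = 11 x 9 + 4, so no.

By the theorem on linear Diophantine equations, 55k + 22l = 103 has integer solutions if and only if gcd(55, 22) divides 103. Since 11 does not divide 103, no solutions exist.

No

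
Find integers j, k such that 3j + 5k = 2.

Step 1: Check solvability.
gcd(3, 5) = 1
Since 1 divides 2, solutions exist.

Step 2: Apply extended Euclidean algorithm to find gcd.
We find integers such that 3*x0 + 5*y0 = 1

Step 3: Scale the particular solution.
Multiply by 2/1 = 2:
j = 4, k = -2

Step 4: Verify.
3*(4) + 5*(-2) = 2 = 2 ✓

j = 4, k = -2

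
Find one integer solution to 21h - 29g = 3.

Step 1: Check solvability.
gcd(21, 29) = 1
Since 1 divides 3, solutions exist.

Step 2: Apply extended Euclidean algorithm to find gcd.
We find integers such that 21*x0 + 29*y0 = 1

Step 3: Scale the particular solution.
Multiply by 3/1 = 3:
h = -33, g = -24

Step 4: Verify.
21*(-33) - 29*(-24) = 3 = 3 ✓

h = -33, g = -24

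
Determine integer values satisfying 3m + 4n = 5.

Step 1: Check solvability.
gcd(3, 4) = 1
Since 1 divides 5, solutions exist.

Step 2: Apply extended Euclidean algorithm to find gcd.
We find integers such that 3*x0 + 4*y0 = 1

Step 3: Scale the particular solution.
Multiply by 5/1 = 5:
m = -5, n = 5

Step 4: Verify.
3*(-5) + 4*(5) = 5 = 5 ✓

m = -5, n = 5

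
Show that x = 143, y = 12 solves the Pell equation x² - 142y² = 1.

Compute x² = 143² = 20449
Compute 142y² = 142·12² = 142·144 = 20448
x² - 142y² = 20449 - 20448 = 1
Since this equals 1, (143, 12) is a solution.

Yes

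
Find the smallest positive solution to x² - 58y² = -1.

We need x² = 58y² - 1. Try successive y:
y = 1: x² = 58·1² - 1 = 57, not a perfect square
y = 2: x² = 58·2² - 1 = 231, not a perfect square
y = 3: x² = 58·3² - 1 = 521, not a perfect square
...
y = 13: x² = 58·13² - 1 = 9801 = 99² ✓
Check: 99² - 58·13² = 9801 - 9802 = -1 ✓

x = 99, y = 13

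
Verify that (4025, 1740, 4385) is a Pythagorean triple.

Compute a² + b² = 4025² + 1740² = 16200625 + 3027600 = 19228225
Compute c² = 4385² = 19228225
Since 19228225 = 19228225, confirmed.

Yes, it is a Pythagorean triple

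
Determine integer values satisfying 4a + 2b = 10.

Step 1: Check solvability.
gcd(4, 2) = 2
Since 2 divides 10, solutions exist.

Step 2: Apply extended Euclidean algorithm to find gcd.
We find integers such that 4*x0 + 2*y0 = 2

Step 3: Scale the particular solution.
Multiply by 10/2 = 5:
a = 0, b = 5

Step 4: Verify.
4*(0) + 2*(5) = 10 = 10 ✓

a = 0, b = 5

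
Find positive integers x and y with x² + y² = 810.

We need to find integers x, y > 0 such that x² + y² = 810.
Trying x = 9: y² = 810 - 9² = 810 - 81 = 729
y = 27
Check: 9² + 27² = 81 + 729 = 810 ✓

810 = 9² + 27²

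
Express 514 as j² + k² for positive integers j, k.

We need to find integers j, k > 0 such that j² + k² = 514.
Trying j = 15: k² = 514 - 15² = 514 - 225 = 289
k = 17
Check: 15² + 17² = 225 + 289 = 514 ✓

514 = 15² + 17²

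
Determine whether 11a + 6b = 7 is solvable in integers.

Step 1: Compute gcd(11, 6).
gcd(11, 6) = 1

Step 2: Check divisibility.
Does 1 divide 7? 7 = 1 x 7, so yes.

By the theorem on linear Diophantine equations, 11a + 6b = 7 has integer solutions if and only if gcd(11, 6) divides 7. Since 1 | 7, solutions exist.

Yes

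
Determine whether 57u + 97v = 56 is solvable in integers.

Step 1: Compute gcd(57, 97).
gcd(57, 97) = 1

Step 2: Check divisibility.
Does 1 divide 56? 56 = 1 x 56, so yes.

By the theorem on linear Diophantine equations, 57u + 97v = 56 has integer solutions if and only if gcd(57, 97) divides 56. Since 1 | 56, solutions exist.

Yes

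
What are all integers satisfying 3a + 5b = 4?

Step 1: Compute gcd(3, 5) = 1.
Since 1 divides 4, solutions exist.

Step 2: Find a particular solution using extended Euclidean algorithm.
We get a₀ = 8, b₀ = -4.
Check: 3*8 + 5*-4 = 4 = 4 ✓

Step 3: Write the general solution.
a = 8 + (5/1)t = 8 + 5t
b = -4 - (3/1)t = -4 - 3t
for any integer t.

a = 8 + 5t, b = -4 - 3t for integer t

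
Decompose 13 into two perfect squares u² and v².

We need to find integers u, v > 0 such that u² + v² = 13.
Trying u = 2: v² = 13 - 2² = 13 - 4 = 9
v = 3
Check: 2² + 3² = 4 + 9 = 13 ✓

13 = 2² + 3²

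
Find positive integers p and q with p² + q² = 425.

We need to find integers p, q > 0 such that p² + q² = 425.
Trying p = 5: q² = 425 - 5² = 425 - 25 = 400
q = 20
Check: 5² + 20² = 25 + 400 = 425 ✓

425 = 5² + 20²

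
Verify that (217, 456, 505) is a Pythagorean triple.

Compute a² + b²:
217² + 456² = 47089 + 207936 = 255025
Compute c²:
505² = 255025
Since 255025 = 255025, it is a Pythagorean triple.

Yes, it is a Pythagorean triple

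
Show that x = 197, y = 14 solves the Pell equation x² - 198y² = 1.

Compute x² = 197² = 38809
Compute 198y² = 198·14² = 198·196 = 38808
x² - 198y² = 38809 - 38808 = 1
Since this equals 1, (197, 14) is a solution.

Yes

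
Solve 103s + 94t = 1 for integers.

Step 1: Check solvability.
gcd(103, 94) = 1
Since 1 divides 1, solutions exist.

Step 2: Apply extended Euclidean algorithm to find gcd.
We find integers such that 103*x0 + 94*y0 = 1

Step 3: Scale the particular solution.
Multiply by 1/1 = 1:
s = 21, t = -23

Step 4: Verify.
103*(21) + 94*(-23) = 1 = 1 ✓

s = 21, t = -23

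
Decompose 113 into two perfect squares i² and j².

We need to find integers i, j > 0 such that i² + j² = 113.
Trying i = 7: j² = 113 - 7² = 113 - 49 = 64
j = 8
Check: 7² + 8² = 49 + 64 = 113 ✓

113 = 7² + 8²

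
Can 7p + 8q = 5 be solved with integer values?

Step 1: Compute gcd(7, 8).
gcd(7, 8) = 1

Step 2: Check divisibility.
Does 1 divide 5? 5 = 1 x 5, so yes.

By the theorem on linear Diophantine equations, 7p + 8q = 5 has integer solutions if and only if gcd(7, 8) divides 5. Since 1 | 5, solutions exist.

Yes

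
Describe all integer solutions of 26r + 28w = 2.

Step 1: Compute gcd(26, 28) = 2.
Since 2 divides 2, solutions exist.

Step 2: Find a particular solution using extended Euclidean algorithm.
We get r₀ = -1, w₀ = 1.
Check: 26*-1 + 28*1 = 2 = 2 ✓

Step 3: Write the general solution.
r = -1 + (28/2)t = -1 + 14t
w = 1 - (26/2)t = 1 - 13t
for any integer t.

r = -1 + 14t, w = 1 - 13t for integer t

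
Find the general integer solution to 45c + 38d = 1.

Step 1: Compute gcd(45, 38) = 1.
Since 1 divides 1, solutions exist.

Step 2: Find a particular solution using extended Euclidean algorithm.
We get c₀ = 11, d₀ = -13.
Check: 45*11 + 38*-13 = 1 = 1 ✓

Step 3: Write the general solution.
c = 11 + (38/1)t = 11 + 38t
d = -13 - (45/1)t = -13 - 45t
for any integer t.

c = 11 + 38t, d = -13 - 45t for integer t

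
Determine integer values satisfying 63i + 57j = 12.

Step 1: Check solvability.
gcd(63, 57) = 3
Since 3 divides 12, solutions exist.

Step 2: Apply extended Euclidean algorithm to find gcd.
We find integers such that 63*x0 + 57*y0 = 3

Step 3: Scale the particular solution.
Multiply by 12/3 = 4:
i = -36, j = 40

Step 4: Verify.
63*(-36) + 57*(40) = 12 = 12 ✓

i = -36, j = 40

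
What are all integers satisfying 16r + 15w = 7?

Step 1: Compute gcd(16, 15) = 1.
Since 1 divides 7, solutions exist.

Step 2: Find a particular solution using extended Euclidean algorithm.
We get r₀ = 7, w₀ = -7.
Check: 16*7 + 15*-7 = 7 = 7 ✓

Step 3: Write the general solution.
r = 7 + (15/1)t = 7 + 15t
w = -7 - (16/1)t = -7 - 16t
for any integer t.

r = 7 + 15t, w = -7 - 16t for integer t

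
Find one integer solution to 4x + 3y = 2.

Step 1: Check solvability.
gcd(4, 3) = 1
Since 1 divides 2, solutions exist.

Step 2: Apply extended Euclidean algorithm to find gcd.
We find integers such that 4*x0 + 3*y0 = 1

Step 3: Scale the particular solution.
Multiply by 2/1 = 2:
x = 2, y = -2

Step 4: Verify.
4*(2) + 3*(-2) = 2 = 2 ✓

x = 2, y = -2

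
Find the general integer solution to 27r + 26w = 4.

Step 1: Compute gcd(27, 26) = 1.
Since 1 divides 4, solutions exist.

Step 2: Find a particular solution using extended Euclidean algorithm.
We get r₀ = 4, w₀ = -4.
Check: 27*4 + 26*-4 = 4 = 4 ✓

Step 3: Write the general solution.
r = 4 + (26/1)t = 4 + 26t
w = -4 - (27/1)t = -4 - 27t
for any integer t.

r = 4 + 26t, w = -4 - 27t for integer t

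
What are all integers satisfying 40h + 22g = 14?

Step 1: Compute gcd(40, 22) = 2.
Since 2 divides 14, solutions exist.

Step 2: Find a particular solution using extended Euclidean algorithm.
We get h₀ = 35, g₀ = -63.
Check: 40*35 + 22*-63 = 14 = 14 ✓

Step 3: Write the general solution.
h = 35 + (22/2)t = 35 + 11t
g = -63 - (40/2)t = -63 - 20t
for any integer t.

h = 35 + 11t, g = -63 - 20t for integer t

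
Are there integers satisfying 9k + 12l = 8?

Step 1: Compute gcd(9, 12).
gcd(9, 12) = 3

Step 2: Check divisibility.
Does 3 divide 8? 8 = 3 x 2 + 2, so no.

By the theorem on linear Diophantine equations, 9k + 12l = 8 has integer solutions if and only if gcd(9, 12) divides 8. Since 3 does not divide 8, no solutions exist.

No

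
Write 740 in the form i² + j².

We need to find integers i, j > 0 such that i² + j² = 740.
Trying i = 8: j² = 740 - 8² = 740 - 64 = 676
j = 26
Check: 8² + 26² = 64 + 676 = 740 ✓

740 = 8² + 26²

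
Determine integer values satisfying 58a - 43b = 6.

Step 1: Check solvability.
gcd(58, 43) = 1
Since 1 divides 6, solutions exist.

Step 2: Apply extended Euclidean algorithm to find gcd.
We find integers such that 58*x0 + 43*y0 = 1

Step 3: Scale the particular solution.
Multiply by 6/1 = 6:
a = -120, b = -162

Step 4: Verify.
58*(-120) - 43*(-162) = 6 = 6 ✓

a = -120, b = -162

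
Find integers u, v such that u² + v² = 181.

We need to find integers u, v > 0 such that u² + v² = 181.
Trying u = 9: v² = 181 - 9² = 181 - 81 = 100
v = 10
Check: 9² + 10² = 81 + 100 = 181 ✓

181 = 9² + 10²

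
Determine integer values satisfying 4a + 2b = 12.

Step 1: Check solvability.
gcd(4, 2) = 2
Since 2 divides 12, solutions exist.

Step 2: Apply extended Euclidean algorithm to find gcd.
We find integers such that 4*x0 + 2*y0 = 2

Step 3: Scale the particular solution.
Multiply by 12/2 = 6:
a = 0, b = 6

Step 4: Verify.
4*(0) + 2*(6) = 12 = 12 ✓

a = 0, b = 6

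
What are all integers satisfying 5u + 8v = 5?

Step 1: Compute gcd(5, 8) = 1.
Since 1 divides 5, solutions exist.

Step 2: Find a particular solution using extended Euclidean algorithm.
We get u₀ = -15, v₀ = 10.
Check: 5*-15 + 8*10 = 5 = 5 ✓

Step 3: Write the general solution.
u = -15 + (8/1)t = -15 + 8t
v = 10 - (5/1)t = 10 - 5t
for any integer t.

u = -15 + 8t, v = 10 - 5t for integer t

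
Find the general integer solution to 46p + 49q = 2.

Step 1: Compute gcd(46, 49) = 1.
Since 1 divides 2, solutions exist.

Step 2: Find a particular solution using extended Euclidean algorithm.
We get p₀ = 32, q₀ = -30.
Check: 46*32 + 49*-30 = 2 = 2 ✓

Step 3: Write the general solution.
p = 32 + (49/1)t = 32 + 49t
q = -30 - (46/1)t = -30 - 46t
for any integer t.

p = 32 + 49t, q = -30 - 46t for integer t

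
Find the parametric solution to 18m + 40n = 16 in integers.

Step 1: Compute gcd(18, 40) = 2.
Since 2 divides 16, solutions exist.

Step 2: Find a particular solution using extended Euclidean algorithm.
We get m₀ = 72, n₀ = -32.
Check: 18*72 + 40*-32 = 16 = 16 ✓

Step 3: Write the general solution.
m = 72 + (40/2)t = 72 + 20t
n = -32 - (18/2)t = -32 - 9t
for any integer t.

m = 72 + 20t, n = -32 - 9t for integer t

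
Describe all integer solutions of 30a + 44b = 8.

Step 1: Compute gcd(30, 44) = 2.
Since 2 divides 8, solutions exist.

Step 2: Find a particular solution using extended Euclidean algorithm.
We get a₀ = 12, b₀ = -8.
Check: 30*12 + 44*-8 = 8 = 8 ✓

Step 3: Write the general solution.
a = 12 + (44/2)t = 12 + 22t
b = -8 - (30/2)t = -8 - 15t
for any integer t.

a = 12 + 22t, b = -8 - 15t for integer t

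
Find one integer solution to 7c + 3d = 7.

Step 1: Check solvability.
gcd(7, 3) = 1
Since 1 divides 7, solutions exist.

Step 2: Apply extended Euclidean algorithm to find gcd.
We find integers such that 7*x0 + 3*y0 = 1

Step 3: Scale the particular solution.
Multiply by 7/1 = 7:
c = 7, d = -14

Step 4: Verify.
7*(7) + 3*(-14) = 7 = 7 ✓

c = 7, d = -14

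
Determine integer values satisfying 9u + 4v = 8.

Step 1: Check solvability.
gcd(9, 4) = 1
Since 1 divides 8, solutions exist.

Step 2: Apply extended Euclidean algorithm to find gcd.
We find integers such that 9*x0 + 4*y0 = 1

Step 3: Scale the particular solution.
Multiply by 8/1 = 8:
u = 8, v = -16

Step 4: Verify.
9*(8) + 4*(-16) = 8 = 8 ✓

u = 8, v = -16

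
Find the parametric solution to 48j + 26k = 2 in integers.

Step 1: Compute gcd(48, 26) = 2.
Since 2 divides 2, solutions exist.

Step 2: Find a particular solution using extended Euclidean algorithm.
We get j₀ = 6, k₀ = -11.
Check: 48*6 + 26*-11 = 2 = 2 ✓

Step 3: Write the general solution.
j = 6 + (26/2)t = 6 + 13t
k = -11 - (48/2)t = -11 - 24t
for any integer t.

j = 6 + 13t, k = -11 - 24t for integer t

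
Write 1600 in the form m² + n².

We need to find integers m, n > 0 such that m² + n² = 1600.
Trying m = 24: n² = 1600 - 24² = 1600 - 576 = 1024
n = 32
Check: 24² + 32² = 576 + 1024 = 1600 ✓

1600 = 24² + 32²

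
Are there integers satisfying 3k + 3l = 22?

Step 1: Compute gcd(3, 3).
gcd(3, 3) = 3

Step 2: Check divisibility.
Does 3 divide 22? 22 = 3 x 7 + 1, so no.

By the theorem on linear Diophantine equations, 3k + 3l = 22 has integer solutions if and only if gcd(3, 3) divides 22. Since 3 does not divide 22, no solutions exist.

No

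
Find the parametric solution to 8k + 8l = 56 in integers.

Step 1: Compute gcd(8, 8) = 8.
Since 8 divides 56, solutions exist.

Step 2: Find a particular solution using extended Euclidean algorithm.
We get k₀ = 0, l₀ = 7.
Check: 8*0 + 8*7 = 56 = 56 ✓

Step 3: Write the general solution.
k = 0 + (8/8)t = 0 + 1t
l = 7 - (8/8)t = 7 - 1t
for any integer t.

k = 0 + 1t, l = 7 - 1t for integer t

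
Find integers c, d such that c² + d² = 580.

We need to find integers c, d > 0 such that c² + d² = 580.
Trying c = 2: d² = 580 - 2² = 580 - 4 = 576
d = 24
Check: 2² + 24² = 4 + 576 = 580 ✓

580 = 2² + 24²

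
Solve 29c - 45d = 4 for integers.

Step 1: Check solvability.
gcd(29, 45) = 1
Since 1 divides 4, solutions exist.

Step 2: Apply extended Euclidean algorithm to find gcd.
We find integers such that 29*x0 + 45*y0 = 1

Step 3: Scale the particular solution.
Multiply by 4/1 = 4:
c = 56, d = 36

Step 4: Verify.
29*(56) - 45*(36) = 4 = 4 ✓

c = 56, d = 36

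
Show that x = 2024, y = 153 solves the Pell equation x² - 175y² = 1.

Compute x² = 2024² = 4096576
Compute 175y² = 175·153² = 175·23409 = 4096575
x² - 175y² = 4096576 - 4096575 = 1
Since this equals 1, (2024, 153) is a solution.

Yes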